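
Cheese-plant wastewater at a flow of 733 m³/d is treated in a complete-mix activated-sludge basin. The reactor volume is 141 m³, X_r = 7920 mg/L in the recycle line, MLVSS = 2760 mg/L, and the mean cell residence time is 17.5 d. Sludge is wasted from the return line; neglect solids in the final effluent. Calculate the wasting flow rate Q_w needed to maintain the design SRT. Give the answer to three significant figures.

Q_w ≈ 2.81 m³/d

Wasting from the return line (neglecting effluent solids): Q_w = V·X / (θ_c·X_r) = 141.0 × 2760 / (17.5 × 7920) = 2.808 m³/d.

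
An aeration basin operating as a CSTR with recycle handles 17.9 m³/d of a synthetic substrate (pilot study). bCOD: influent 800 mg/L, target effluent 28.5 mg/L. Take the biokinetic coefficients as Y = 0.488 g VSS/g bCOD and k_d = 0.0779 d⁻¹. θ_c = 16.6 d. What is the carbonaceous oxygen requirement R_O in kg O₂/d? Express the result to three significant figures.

R_O ≈ 9.64 kg O₂/d

Correct the yield for decay: Y_obs = Y/(1 + k_d θ_c) = 0.488 / (1 + 0.0779 × 16.6) = 0.488 / 2.293 = 0.2128.
Mass of bCOD removed per day: Q(S₀ − S) = 17.9 × 771.5 g/m³ = 13.81 kg/d.
Net sludge production P_X = 0.2128 × 13.81 = 2.939 kg VSS/d.
R_O = Q·(S₀ − S) − 1.42·P_X = 13.81 − 1.42 × 2.939 = 9.637 kg O₂/d.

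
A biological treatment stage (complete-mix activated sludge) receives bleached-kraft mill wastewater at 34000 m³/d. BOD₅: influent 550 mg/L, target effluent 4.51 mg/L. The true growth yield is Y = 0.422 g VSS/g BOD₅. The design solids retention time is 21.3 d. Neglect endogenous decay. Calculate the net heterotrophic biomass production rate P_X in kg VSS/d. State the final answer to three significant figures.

P_X ≈ 7830 kg VSS/d

Since k_d ≈ 0, Y_obs = Y = 0.422 g VSS/g BOD₅.
Substrate removed = Q·(S₀ − S) = 34000 m³/d × (550 − 4.51) g/m³ = 1.85×10^7 g/d = 18547 kg/d.
So the net sludge growth is P_X = 0.4220 × 18547 = 7827 kg VSS/d.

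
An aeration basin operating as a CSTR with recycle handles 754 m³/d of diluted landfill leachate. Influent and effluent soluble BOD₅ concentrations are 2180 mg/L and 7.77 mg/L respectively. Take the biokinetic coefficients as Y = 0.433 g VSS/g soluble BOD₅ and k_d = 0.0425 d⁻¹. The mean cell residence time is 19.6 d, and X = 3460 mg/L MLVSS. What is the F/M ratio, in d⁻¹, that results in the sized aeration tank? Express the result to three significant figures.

Steady-state biomass mass balance: V·X·(1 + k_d·θ_c) = Y·Q·(S₀ − S)·θ_c, so V = 0.433 × 754 × (2180 − 7.77) × 19.6 / [3460 × (1 + 0.0425 × 19.6)] = 1.39×10^7 / 6342 = 2192 m³.
F/M = Q·S₀ / (V·X) = 754 × 2180 / (2192 × 3460) = 0.2168 g soluble BOD₅·(g VSS·d)⁻¹.

F/M ≈ 0.217 d⁻¹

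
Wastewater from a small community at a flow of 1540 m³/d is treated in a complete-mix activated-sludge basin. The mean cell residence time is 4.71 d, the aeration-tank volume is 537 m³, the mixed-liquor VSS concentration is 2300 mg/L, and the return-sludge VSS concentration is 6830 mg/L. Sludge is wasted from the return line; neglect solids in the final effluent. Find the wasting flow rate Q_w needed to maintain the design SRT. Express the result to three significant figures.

Wasting from the return line (neglecting effluent solids): Q_w = V·X / (θ_c·X_r) = 537.0 × 2300 / (4.71 × 6830) = 38.39 m³/d.

Q_w ≈ 38.4 m³/d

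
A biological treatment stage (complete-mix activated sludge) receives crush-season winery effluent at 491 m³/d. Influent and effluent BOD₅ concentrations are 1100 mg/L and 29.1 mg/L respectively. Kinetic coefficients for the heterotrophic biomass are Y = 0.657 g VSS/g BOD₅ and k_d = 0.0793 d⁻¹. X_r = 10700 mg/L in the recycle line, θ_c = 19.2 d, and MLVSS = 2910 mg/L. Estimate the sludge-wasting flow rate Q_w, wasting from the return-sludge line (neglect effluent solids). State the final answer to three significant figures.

Steady-state biomass mass balance: V·X·(1 + k_d·θ_c) = Y·Q·(S₀ − S)·θ_c, so V = 0.657 × 491 × (1100 − 29.1) × 19.2 / [2910 × (1 + 0.0793 × 19.2)] = 6.63×10^6 / 7341 = 903.6 m³.
θ_c = V·X/(Q_w·X_r) when wasting from the recycle, so Q_w = V·X/(θ_c·X_r) = 903.6 × 2910 / (19.2 × 10700) = 12.80 m³/d.

Q_w ≈ 12.8 m³/d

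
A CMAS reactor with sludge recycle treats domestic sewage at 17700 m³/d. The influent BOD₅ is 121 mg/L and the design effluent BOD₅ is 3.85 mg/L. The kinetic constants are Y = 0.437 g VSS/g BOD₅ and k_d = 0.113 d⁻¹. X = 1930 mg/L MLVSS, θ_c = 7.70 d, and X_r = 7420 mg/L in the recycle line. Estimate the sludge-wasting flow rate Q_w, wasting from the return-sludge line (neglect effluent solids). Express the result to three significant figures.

Q_w ≈ 65.3 m³/d

Steady-state biomass mass balance: V·X·(1 + k_d·θ_c) = Y·Q·(S₀ − S)·θ_c, so V = 0.437 × 17700 × (121 − 3.85) × 7.70 / [1930 × (1 + 0.113 × 7.70)] = 6.98×10^6 / 3609 = 1933 m³.
θ_c = V·X/(Q_w·X_r) when wasting from the recycle, so Q_w = V·X/(θ_c·X_r) = 1933 × 1930 / (7.70 × 7420) = 65.30 m³/d.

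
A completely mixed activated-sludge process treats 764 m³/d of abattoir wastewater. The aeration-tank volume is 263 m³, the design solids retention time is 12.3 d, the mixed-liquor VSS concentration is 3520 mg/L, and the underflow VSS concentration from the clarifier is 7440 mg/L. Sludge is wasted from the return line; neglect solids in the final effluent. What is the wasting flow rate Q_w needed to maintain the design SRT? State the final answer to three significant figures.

Q_w ≈ 10.1 m³/d

Q_w = (V·X)/(θ_c X_r) = 263.0 × 3520 / (12.3 × 7440) = 10.12 m³/d.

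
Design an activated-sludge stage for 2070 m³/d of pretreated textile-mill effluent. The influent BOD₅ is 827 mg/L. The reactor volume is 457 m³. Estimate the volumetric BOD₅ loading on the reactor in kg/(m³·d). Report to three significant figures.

L_v ≈ 3.75 kg BOD₅/(m³·d)

L_v = Q S₀ / V = 2070 × 827 × 10⁻³ / 457.0 = 3.746 kg/(m³·d).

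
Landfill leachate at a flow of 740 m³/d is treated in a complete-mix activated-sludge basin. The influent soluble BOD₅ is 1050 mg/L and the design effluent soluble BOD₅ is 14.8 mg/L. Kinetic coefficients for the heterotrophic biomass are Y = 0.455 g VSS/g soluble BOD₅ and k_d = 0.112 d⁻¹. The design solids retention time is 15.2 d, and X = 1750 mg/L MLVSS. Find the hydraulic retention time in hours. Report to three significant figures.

τ ≈ 36.3 h

From the SRT design equation V = Y Q (S₀−S) θ_c / [X (1 + k_d θ_c)] = 0.455 × 740 × (1050 − 14.8) × 15.2 / [1750 × (1 + 0.112 × 15.2)] = 5.3×10^6 / 4729 = 1120 m³.
HRT = V/Q = 1120 m³ / 740 m³·d⁻¹ = 1.514 d × 24 = 36.33 h.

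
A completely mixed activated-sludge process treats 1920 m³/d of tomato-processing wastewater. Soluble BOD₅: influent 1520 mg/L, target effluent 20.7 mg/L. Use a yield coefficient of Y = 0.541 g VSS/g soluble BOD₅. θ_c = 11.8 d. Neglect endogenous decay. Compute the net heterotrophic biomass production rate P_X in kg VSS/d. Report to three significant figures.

P_X ≈ 1560 kg VSS/d

With endogenous decay neglected, the observed yield equals the true yield: Y_obs = Y = 0.541 g VSS/g soluble BOD₅.
Q·(S₀ − S) = 1920 × (1520 − 20.7) × 10⁻³ = 2879 kg/d removed.
Biomass produced: P_X = Y_obs·Q·ΔS = 0.5410 × 2879 ≈ 1557 kg VSS/d.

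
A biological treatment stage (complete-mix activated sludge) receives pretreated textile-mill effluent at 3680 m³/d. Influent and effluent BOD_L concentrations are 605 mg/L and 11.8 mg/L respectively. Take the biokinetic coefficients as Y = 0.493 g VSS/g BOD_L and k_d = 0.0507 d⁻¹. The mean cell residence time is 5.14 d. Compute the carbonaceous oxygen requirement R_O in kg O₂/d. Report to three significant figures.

Y_obs = Y / (1 + k_d θ_c) = 0.493 / (1 + 0.0507 × 5.14) = 0.493 / 1.261 = 0.3911.
ΔS = 605 − 11.8 = 593.2 mg/L, so the substrate removal rate is 3680 × 593.2/1000 = 2183 kg BOD_L/d.
P_X = Y_obs·Q·(S₀ − S) = 0.3911 × 2183 = 853.7 kg VSS/d.
R_O = Q·ΔS − 1.42 P_X = 2183 − 1212 = 970.7 kg O₂/d.

R_O ≈ 971 kg O₂/d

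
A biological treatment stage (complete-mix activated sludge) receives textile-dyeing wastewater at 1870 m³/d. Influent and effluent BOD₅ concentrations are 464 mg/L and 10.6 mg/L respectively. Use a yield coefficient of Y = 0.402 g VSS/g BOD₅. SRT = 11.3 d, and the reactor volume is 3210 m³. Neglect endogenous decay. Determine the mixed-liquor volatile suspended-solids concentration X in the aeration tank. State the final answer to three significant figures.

Without decay, X = Y Q (S₀−S) θ_c / V = 0.402 × 1870 × (464 − 10.6) × 11.3 / 3210 = 1200 mg/L.

X ≈ 1200 mg/L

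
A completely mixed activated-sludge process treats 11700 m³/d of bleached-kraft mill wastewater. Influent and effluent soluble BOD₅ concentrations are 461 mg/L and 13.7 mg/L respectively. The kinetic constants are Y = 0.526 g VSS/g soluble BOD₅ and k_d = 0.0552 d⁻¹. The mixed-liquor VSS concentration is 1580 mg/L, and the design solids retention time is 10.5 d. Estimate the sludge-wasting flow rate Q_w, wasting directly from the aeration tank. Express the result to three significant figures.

Q_w ≈ 1100 m³/d

From the SRT design equation V = Y Q (S₀−S) θ_c / [X (1 + k_d θ_c)] = 0.526 × 11700 × (461 − 13.7) × 10.5 / [1580 × (1 + 0.0552 × 10.5)] = 2.89×10^7 / 2496 = 11581 m³.
With mixed-liquor wasting, θ_c = V/Q_w, so Q_w = V/θ_c = 11581/10.5 = 1103 m³/d.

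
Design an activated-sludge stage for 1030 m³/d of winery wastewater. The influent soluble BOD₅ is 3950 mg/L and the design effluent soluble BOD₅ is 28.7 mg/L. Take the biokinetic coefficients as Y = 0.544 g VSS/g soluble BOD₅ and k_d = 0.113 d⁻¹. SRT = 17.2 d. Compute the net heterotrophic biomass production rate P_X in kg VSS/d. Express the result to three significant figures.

P_X ≈ 746 kg VSS/d

Y_obs = Y / (1 + k_d θ_c) = 0.544 / (1 + 0.113 × 17.2) = 0.544 / 2.944 = 0.1848.
Q·(S₀ − S) = 1030 × (3950 − 28.7) × 10⁻³ = 4039 kg/d removed.
So the net sludge growth is P_X = 0.1848 × 4039 = 746.4 kg VSS/d.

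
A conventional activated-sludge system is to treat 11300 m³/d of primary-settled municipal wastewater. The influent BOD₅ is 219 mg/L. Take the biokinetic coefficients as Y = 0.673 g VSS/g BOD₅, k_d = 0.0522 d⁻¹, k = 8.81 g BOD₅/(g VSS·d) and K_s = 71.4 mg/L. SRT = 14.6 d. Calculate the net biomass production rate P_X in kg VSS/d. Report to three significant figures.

P_X ≈ 939 kg VSS/d

Effluent substrate depends only on kinetics and SRT: S = K_s(1 + k_d θ_c) / [θ_c(Yk − k_d) − 1] = 71.4 × (1 + 0.0522 × 14.6) / [14.6 × (0.673 × 8.81 − 0.0522) − 1] = 125.8 / 84.80 = 1.484 mg/L.
Observed yield with endogenous decay: Y_obs = Y / (1 + k_d·θ_c) = 0.673 / (1 + 0.0522 × 14.6) = 0.673 / 1.762 = 0.3819 g VSS/g BOD₅.
ΔS = 219 − 1.48 = 217.5 mg/L, so the substrate removal rate is 11300 × 217.5/1000 = 2458 kg BOD₅/d.
So the net sludge growth is P_X = 0.3819 × 2458 = 938.8 kg VSS/d.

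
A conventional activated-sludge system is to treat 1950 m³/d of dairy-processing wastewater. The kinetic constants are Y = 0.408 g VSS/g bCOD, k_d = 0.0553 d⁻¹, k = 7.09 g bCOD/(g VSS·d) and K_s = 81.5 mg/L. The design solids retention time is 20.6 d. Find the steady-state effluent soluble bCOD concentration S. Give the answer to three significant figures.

S ≈ 3.03 mg/L

For a completely mixed reactor with recycle the Lawrence–McCarty relation gives S = K_s·(1 + k_d·θ_c) / [θ_c·(Y·k − k_d) − 1] = 81.5 × (1 + 0.0553 × 20.6) / [20.6 × (0.408 × 7.09 − 0.0553) − 1] = 174.3 / 57.45 = 3.035 mg/L.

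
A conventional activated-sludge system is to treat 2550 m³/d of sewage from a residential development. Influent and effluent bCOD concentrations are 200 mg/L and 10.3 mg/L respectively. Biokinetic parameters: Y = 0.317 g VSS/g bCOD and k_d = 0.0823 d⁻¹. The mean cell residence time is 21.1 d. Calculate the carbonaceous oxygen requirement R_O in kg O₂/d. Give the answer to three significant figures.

Observed yield with endogenous decay: Y_obs = Y / (1 + k_d·θ_c) = 0.317 / (1 + 0.0823 × 21.1) = 0.317 / 2.737 = 0.1158 g VSS/g bCOD.
ΔS = 200 − 10.3 = 189.7 mg/L, so the substrate removal rate is 2550 × 189.7/1000 = 483.7 kg bCOD/d.
P_X = Y_obs·Q·(S₀ − S) = 0.1158 × 483.7 = 56.04 kg VSS/d.
R_O = Q·ΔS − 1.42 P_X = 483.7 − 79.57 = 404.2 kg O₂/d.

R_O ≈ 404 kg O₂/d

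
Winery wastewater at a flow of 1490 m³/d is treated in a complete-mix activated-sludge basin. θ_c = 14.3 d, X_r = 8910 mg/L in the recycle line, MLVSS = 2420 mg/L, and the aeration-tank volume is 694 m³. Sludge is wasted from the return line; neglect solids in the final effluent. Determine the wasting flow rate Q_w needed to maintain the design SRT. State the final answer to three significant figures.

Q_w ≈ 13.2 m³/d

θ_c = V·X/(Q_w·X_r) when wasting from the recycle, so Q_w = V·X/(θ_c·X_r) = 694.0 × 2420 / (14.3 × 8910) = 13.18 m³/d.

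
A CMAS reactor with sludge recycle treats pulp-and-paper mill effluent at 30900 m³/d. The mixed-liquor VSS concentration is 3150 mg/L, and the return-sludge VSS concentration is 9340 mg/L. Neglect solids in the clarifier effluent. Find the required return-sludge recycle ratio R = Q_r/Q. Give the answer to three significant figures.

R ≈ 0.509

Mass balance around the secondary clarifier (neglecting effluent solids): R = X / (X_r − X) = 3150 / (9340 − 3150) = 0.5089.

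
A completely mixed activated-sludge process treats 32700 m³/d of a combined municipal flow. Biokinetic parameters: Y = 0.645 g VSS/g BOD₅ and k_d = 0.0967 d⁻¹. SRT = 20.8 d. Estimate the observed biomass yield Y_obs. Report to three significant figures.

Y_obs ≈ 0.214 g VSS/g BOD₅

Correct the yield for decay: Y_obs = Y/(1 + k_d θ_c) = 0.645 / (1 + 0.0967 × 20.8) = 0.645 / 3.011 = 0.2142.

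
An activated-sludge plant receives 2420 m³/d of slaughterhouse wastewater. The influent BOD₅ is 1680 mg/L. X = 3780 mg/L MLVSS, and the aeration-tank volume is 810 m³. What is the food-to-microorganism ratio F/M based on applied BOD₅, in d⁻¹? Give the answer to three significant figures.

F/M ≈ 1.33 d⁻¹

F/M = Q·S₀ / (V·X) = 2420 × 1680 / (810.0 × 3780) = 1.328 g BOD₅·(g VSS·d)⁻¹.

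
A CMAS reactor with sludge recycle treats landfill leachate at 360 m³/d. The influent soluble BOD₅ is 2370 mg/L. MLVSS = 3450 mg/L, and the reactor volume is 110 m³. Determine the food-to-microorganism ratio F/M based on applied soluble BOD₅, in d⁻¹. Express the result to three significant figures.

F/M = applied load / biomass = Q·S₀/(V·X) = 360 × 2370 / (110.0 × 3450) = 2.248 d⁻¹.

F/M ≈ 2.25 d⁻¹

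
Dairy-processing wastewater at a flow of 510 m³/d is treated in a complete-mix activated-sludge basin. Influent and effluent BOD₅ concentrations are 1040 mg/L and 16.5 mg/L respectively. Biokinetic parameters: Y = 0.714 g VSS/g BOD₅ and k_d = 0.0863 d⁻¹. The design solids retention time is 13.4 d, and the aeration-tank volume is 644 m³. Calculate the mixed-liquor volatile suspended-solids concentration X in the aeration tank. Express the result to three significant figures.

Solving the biomass balance for X: X = Y Q (S₀−S) θ_c / [V (1+k_d θ_c)] = 0.714 × 510 × (1040 − 16.5) × 13.4 / [644 × (1 + 0.0863 × 13.4)] = 3596 mg/L.

X ≈ 3600 mg/L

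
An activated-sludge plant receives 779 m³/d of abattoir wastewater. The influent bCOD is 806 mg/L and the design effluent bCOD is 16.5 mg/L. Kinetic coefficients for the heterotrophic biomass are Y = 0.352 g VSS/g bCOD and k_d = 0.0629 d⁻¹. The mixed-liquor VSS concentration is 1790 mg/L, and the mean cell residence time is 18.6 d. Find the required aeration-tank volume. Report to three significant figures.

Rearranging the biomass balance for a CMAS with decay, V = Y·Q·ΔS·θ_c / [X·(1+k_d θ_c)] = 0.352 × 779 × (806 − 16.5) × 18.6 / [1790 × (1 + 0.0629 × 18.6)] = 4.03×10^6 / 3884 = 1037 m³.

V ≈ 1040 m³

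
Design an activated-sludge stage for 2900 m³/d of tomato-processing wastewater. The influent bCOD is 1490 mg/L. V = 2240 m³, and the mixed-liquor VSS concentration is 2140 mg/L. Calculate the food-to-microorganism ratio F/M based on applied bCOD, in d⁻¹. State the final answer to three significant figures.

F/M ≈ 0.901 d⁻¹

F/M = Q·S₀ / (V·X) = 2900 × 1490 / (2240 × 2140) = 0.9014 g bCOD·(g VSS·d)⁻¹.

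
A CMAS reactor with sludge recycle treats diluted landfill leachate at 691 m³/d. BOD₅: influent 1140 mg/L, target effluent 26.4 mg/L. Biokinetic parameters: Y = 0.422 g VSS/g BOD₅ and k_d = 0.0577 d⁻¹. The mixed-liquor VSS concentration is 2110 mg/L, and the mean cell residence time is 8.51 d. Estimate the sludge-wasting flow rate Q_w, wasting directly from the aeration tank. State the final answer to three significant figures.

Rearranging the biomass balance for a CMAS with decay, V = Y·Q·ΔS·θ_c / [X·(1+k_d θ_c)] = 0.422 × 691 × (1140 − 26.4) × 8.51 / [2110 × (1 + 0.0577 × 8.51)] = 2.76×10^6 / 3146 = 878.4 m³.
With mixed-liquor wasting, θ_c = V/Q_w, so Q_w = V/θ_c = 878.4/8.51 = 103.2 m³/d.

Q_w ≈ 103 m³/d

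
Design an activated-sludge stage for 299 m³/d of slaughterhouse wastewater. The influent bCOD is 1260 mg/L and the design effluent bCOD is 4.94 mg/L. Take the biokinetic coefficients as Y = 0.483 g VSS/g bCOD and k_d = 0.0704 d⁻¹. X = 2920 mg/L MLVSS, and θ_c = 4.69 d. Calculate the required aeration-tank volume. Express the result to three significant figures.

Rearranging the biomass balance for a CMAS with decay, V = Y·Q·ΔS·θ_c / [X·(1+k_d θ_c)] = 0.483 × 299 × (1260 − 4.94) × 4.69 / [2920 × (1 + 0.0704 × 4.69)] = 8.5×10^5 / 3884 = 218.9 m³.

V ≈ 219 m³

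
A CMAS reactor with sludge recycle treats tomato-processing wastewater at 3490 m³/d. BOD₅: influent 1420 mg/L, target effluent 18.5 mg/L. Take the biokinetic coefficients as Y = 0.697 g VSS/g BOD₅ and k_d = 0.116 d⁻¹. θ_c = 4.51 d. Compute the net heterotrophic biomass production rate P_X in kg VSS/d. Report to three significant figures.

The observed yield is Y_obs = Y/(1 + k_d·θ_c) = 0.697 / (1 + 0.116 × 4.51) = 0.697 / 1.523 = 0.4576 g VSS per g BOD₅ removed.
ΔS = 1420 − 18.5 = 1402 mg/L, so the substrate removal rate is 3490 × 1402/1000 = 4891 kg BOD₅/d.
P_X = Y_obs · Q(S₀ − S) = 0.4576 × 4891 = 2238 kg VSS/d.

P_X ≈ 2240 kg VSS/d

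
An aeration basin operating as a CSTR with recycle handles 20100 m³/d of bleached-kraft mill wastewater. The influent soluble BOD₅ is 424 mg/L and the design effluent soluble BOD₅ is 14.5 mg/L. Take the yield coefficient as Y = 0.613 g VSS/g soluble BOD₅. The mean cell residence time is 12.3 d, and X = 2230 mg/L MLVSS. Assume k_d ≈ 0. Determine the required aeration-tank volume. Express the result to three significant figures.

V ≈ 27800 m³

Biomass mass balance (decay neglected): V·X = Y·Q·(S₀ − S)·θ_c, so V = 0.613 × 20100 × (424 − 14.5) × 12.3 / 2230 = 27830 m³.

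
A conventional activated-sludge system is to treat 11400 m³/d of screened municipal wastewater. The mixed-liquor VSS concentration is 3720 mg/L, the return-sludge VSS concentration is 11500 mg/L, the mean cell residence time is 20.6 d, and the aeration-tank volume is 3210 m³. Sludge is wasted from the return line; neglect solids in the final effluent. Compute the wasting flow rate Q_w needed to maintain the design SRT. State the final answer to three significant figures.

Q_w ≈ 50.4 m³/d

θ_c = V·X/(Q_w·X_r) when wasting from the recycle, so Q_w = V·X/(θ_c·X_r) = 3210 × 3720 / (20.6 × 11500) = 50.41 m³/d.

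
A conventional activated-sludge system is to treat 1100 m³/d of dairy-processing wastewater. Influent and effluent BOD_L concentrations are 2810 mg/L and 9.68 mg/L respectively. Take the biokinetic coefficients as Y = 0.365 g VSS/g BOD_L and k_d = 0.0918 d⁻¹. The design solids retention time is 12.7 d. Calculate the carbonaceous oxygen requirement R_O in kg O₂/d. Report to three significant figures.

Correct the yield for decay: Y_obs = Y/(1 + k_d θ_c) = 0.365 / (1 + 0.0918 × 12.7) = 0.365 / 2.166 = 0.1685.
Substrate removed = Q·(S₀ − S) = 1100 m³/d × (2810 − 9.68) g/m³ = 3.08×10^6 g/d = 3080 kg/d.
Biomass synthesised: P_X = Y_obs × 3080 = 519.1 kg VSS/d.
R_O = Q·ΔS − 1.42 P_X = 3080 − 737.1 = 2343 kg O₂/d.

R_O ≈ 2340 kg O₂/d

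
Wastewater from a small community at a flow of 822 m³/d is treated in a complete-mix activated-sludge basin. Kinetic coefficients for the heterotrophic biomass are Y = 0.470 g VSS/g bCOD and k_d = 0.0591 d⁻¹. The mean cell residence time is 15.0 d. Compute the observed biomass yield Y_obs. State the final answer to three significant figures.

Observed yield with endogenous decay: Y_obs = Y / (1 + k_d·θ_c) = 0.470 / (1 + 0.0591 × 15.0) = 0.470 / 1.886 = 0.2491 g VSS/g bCOD.

Y_obs ≈ 0.249 g VSS/g bCOD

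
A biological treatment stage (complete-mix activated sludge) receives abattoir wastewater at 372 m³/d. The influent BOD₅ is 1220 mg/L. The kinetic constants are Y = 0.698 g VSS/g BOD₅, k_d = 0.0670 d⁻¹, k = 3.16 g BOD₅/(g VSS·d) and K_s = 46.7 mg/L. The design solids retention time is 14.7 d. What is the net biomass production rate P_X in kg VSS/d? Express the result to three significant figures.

P_X ≈ 159 kg VSS/d

Effluent substrate depends only on kinetics and SRT: S = K_s(1 + k_d θ_c) / [θ_c(Yk − k_d) − 1] = 46.7 × (1 + 0.0670 × 14.7) / [14.7 × (0.698 × 3.16 − 0.0670) − 1] = 92.69 / 30.44 = 3.045 mg/L.
Correct the yield for decay: Y_obs = Y/(1 + k_d θ_c) = 0.698 / (1 + 0.0670 × 14.7) = 0.698 / 1.985 = 0.3517.
Substrate removed = Q·(S₀ − S) = 372 m³/d × (1220 − 3.05) g/m³ = 4.53×10^5 g/d = 452.7 kg/d.
So the net sludge growth is P_X = 0.3517 × 452.7 = 159.2 kg VSS/d.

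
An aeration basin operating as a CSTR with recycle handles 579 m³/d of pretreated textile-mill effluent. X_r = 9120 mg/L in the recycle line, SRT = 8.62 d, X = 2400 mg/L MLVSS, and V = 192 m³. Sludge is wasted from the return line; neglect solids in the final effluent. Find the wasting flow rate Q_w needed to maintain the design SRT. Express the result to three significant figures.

Q_w ≈ 5.86 m³/d

θ_c = V·X/(Q_w·X_r) when wasting from the recycle, so Q_w = V·X/(θ_c·X_r) = 192.0 × 2400 / (8.62 × 9120) = 5.862 m³/d.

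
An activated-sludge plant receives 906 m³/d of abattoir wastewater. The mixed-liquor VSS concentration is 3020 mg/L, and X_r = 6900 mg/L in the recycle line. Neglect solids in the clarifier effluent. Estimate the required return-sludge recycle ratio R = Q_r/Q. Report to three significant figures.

R ≈ 0.778

Solids balance on the clarifier gives (1+R)X = R·X_r, so R = X/(X_r − X) = 3020 / (6900 − 3020) = 0.7784.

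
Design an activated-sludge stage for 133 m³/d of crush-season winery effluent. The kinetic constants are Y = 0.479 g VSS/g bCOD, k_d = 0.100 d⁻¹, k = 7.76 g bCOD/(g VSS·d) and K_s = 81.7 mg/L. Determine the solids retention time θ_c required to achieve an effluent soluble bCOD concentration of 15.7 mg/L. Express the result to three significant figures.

At the target effluent, Y k S/(K_s+S) = 0.479×7.76×15.7/97.40 = 0.5992 d⁻¹.
Then 1/θ_c = μ − k_d = 0.5992 − 0.100 = 0.4992 d⁻¹, giving θ_c = 2.003 d.

θ_c ≈ 2.00 d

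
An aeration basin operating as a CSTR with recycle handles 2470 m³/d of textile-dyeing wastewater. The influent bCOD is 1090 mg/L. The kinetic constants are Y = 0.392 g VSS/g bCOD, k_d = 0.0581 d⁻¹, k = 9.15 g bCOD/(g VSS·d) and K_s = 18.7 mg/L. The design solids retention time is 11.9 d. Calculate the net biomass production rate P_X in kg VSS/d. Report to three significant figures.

From the Monod/SRT balance for a CMAS, S = K_s·(1+k_d θ_c)/[θ_c·(Y k − k_d) − 1] = 18.7 × (1 + 0.0581 × 11.9) / [11.9 × (0.392 × 9.15 − 0.0581) − 1] = 31.63 / 40.99 = 0.7716 mg/L.
Observed yield with endogenous decay: Y_obs = Y / (1 + k_d·θ_c) = 0.392 / (1 + 0.0581 × 11.9) = 0.392 / 1.691 = 0.2318 g VSS/g bCOD.
Substrate removed = Q·(S₀ − S) = 2470 m³/d × (1090 − 0.772) g/m³ = 2.69×10^6 g/d = 2690 kg/d.
Biomass produced: P_X = Y_obs·Q·ΔS = 0.2318 × 2690 ≈ 623.5 kg VSS/d.

P_X ≈ 624 kg VSS/d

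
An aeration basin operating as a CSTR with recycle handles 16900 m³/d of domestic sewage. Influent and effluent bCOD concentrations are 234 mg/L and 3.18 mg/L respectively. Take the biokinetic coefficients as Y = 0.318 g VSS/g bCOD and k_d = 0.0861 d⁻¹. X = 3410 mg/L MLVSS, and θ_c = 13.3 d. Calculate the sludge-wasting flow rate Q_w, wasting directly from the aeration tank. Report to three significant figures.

Q_w ≈ 170 m³/d

Steady-state biomass mass balance: V·X·(1 + k_d·θ_c) = Y·Q·(S₀ − S)·θ_c, so V = 0.318 × 16900 × (234 − 3.18) × 13.3 / [3410 × (1 + 0.0861 × 13.3)] = 1.65×10^7 / 7315 = 2255 m³.
For wasting at MLVSS concentration, Q_w = V/θ_c = 2255/13.3 = 169.6 m³/d.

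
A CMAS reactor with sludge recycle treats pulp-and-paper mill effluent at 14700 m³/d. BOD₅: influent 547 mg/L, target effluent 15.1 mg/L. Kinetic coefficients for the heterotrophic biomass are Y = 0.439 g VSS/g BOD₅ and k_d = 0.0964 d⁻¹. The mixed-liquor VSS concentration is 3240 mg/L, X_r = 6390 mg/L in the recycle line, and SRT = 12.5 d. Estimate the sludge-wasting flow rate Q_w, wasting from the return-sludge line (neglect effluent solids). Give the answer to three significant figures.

From the SRT design equation V = Y Q (S₀−S) θ_c / [X (1 + k_d θ_c)] = 0.439 × 14700 × (547 − 15.1) × 12.5 / [3240 × (1 + 0.0964 × 12.5)] = 4.29×10^7 / 7144 = 6006 m³.
θ_c = V·X/(Q_w·X_r) when wasting from the recycle, so Q_w = V·X/(θ_c·X_r) = 6006 × 3240 / (12.5 × 6390) = 243.6 m³/d.

Q_w ≈ 244 m³/d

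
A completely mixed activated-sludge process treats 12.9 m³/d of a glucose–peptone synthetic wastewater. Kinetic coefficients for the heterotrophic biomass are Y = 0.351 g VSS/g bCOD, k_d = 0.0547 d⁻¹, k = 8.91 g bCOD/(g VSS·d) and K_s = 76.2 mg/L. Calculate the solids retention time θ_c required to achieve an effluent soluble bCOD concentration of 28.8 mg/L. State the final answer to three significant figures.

θ_c ≈ 1.25 d

Specific growth rate at S = 28.8 mg/L: μ = YkS/(K_s+S) = 0.351·8.91·28.8/(76.2+28.8) = 0.8578 d⁻¹.
θ_c = 1/(μ − k_d) = 1/(0.8578 − 0.0547) = 1/0.8031 = 1.245 d.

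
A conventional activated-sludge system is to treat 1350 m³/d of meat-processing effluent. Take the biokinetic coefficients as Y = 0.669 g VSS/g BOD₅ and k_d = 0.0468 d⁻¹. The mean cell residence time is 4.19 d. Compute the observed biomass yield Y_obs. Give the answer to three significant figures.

The observed yield is Y_obs = Y/(1 + k_d·θ_c) = 0.669 / (1 + 0.0468 × 4.19) = 0.669 / 1.196 = 0.5593 g VSS per g BOD₅ removed.

Y_obs ≈ 0.559 g VSS/g BOD₅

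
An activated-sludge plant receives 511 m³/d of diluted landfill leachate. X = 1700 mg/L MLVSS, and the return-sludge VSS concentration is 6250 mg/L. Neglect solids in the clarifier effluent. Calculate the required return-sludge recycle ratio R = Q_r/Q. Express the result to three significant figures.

R ≈ 0.374

Solids balance on the clarifier gives (1+R)X = R·X_r, so R = X/(X_r − X) = 1700 / (6250 − 1700) = 0.3736.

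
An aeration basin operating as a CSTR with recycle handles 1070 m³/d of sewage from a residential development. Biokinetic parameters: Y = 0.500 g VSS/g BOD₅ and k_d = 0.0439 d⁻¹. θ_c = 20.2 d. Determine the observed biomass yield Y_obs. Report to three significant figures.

Observed yield with endogenous decay: Y_obs = Y / (1 + k_d·θ_c) = 0.500 / (1 + 0.0439 × 20.2) = 0.500 / 1.887 = 0.2650 g VSS/g BOD₅.

Y_obs ≈ 0.265 g VSS/g BOD₅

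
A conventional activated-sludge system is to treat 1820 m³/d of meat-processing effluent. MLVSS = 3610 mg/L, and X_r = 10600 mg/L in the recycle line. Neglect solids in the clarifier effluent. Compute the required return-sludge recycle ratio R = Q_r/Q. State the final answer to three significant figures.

R = Q_r/Q = X/(X_r − X) = 3610 / (10600 − 3610) = 0.5165.

R ≈ 0.516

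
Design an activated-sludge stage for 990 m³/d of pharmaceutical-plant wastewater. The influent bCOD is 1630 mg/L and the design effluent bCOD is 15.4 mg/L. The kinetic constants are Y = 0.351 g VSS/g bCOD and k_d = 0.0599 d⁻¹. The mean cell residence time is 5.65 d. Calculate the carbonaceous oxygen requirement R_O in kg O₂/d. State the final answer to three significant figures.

Observed yield with endogenous decay: Y_obs = Y / (1 + k_d·θ_c) = 0.351 / (1 + 0.0599 × 5.65) = 0.351 / 1.338 = 0.2622 g VSS/g bCOD.
ΔS = 1630 − 15.4 = 1615 mg/L, so the substrate removal rate is 990 × 1615/1000 = 1598 kg bCOD/d.
Biomass synthesised: P_X = Y_obs × 1598 = 419.2 kg VSS/d.
R_O = Q·ΔS − 1.42 P_X = 1598 − 595.2 = 1003 kg O₂/d.

R_O ≈ 1000 kg O₂/d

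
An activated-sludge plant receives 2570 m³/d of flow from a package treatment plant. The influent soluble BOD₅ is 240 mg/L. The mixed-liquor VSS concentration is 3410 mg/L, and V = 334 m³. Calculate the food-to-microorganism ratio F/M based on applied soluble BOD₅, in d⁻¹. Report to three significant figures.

F/M ≈ 0.542 d⁻¹

F/M = applied load / biomass = Q·S₀/(V·X) = 2570 × 240 / (334.0 × 3410) = 0.5416 d⁻¹.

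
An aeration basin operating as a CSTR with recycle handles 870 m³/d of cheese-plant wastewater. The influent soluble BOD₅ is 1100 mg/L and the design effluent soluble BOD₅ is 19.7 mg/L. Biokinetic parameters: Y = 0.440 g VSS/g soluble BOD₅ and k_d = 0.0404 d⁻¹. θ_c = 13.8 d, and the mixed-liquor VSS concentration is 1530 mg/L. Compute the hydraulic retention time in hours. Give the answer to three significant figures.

τ ≈ 66.1 h

From the SRT design equation V = Y Q (S₀−S) θ_c / [X (1 + k_d θ_c)] = 0.440 × 870 × (1100 − 19.7) × 13.8 / [1530 × (1 + 0.0404 × 13.8)] = 5.71×10^6 / 2383 = 2395 m³.
τ = V/Q = 2395/870 = 2.753 d, or 66.06 h.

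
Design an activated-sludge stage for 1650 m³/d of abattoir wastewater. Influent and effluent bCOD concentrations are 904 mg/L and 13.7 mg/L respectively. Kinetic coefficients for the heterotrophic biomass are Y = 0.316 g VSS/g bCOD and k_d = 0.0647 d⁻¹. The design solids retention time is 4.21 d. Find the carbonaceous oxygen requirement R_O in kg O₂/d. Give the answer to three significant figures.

R_O ≈ 951 kg O₂/d

Correct the yield for decay: Y_obs = Y/(1 + k_d θ_c) = 0.316 / (1 + 0.0647 × 4.21) = 0.316 / 1.272 = 0.2484.
Substrate removed = Q·(S₀ − S) = 1650 m³/d × (904 − 13.7) g/m³ = 1.47×10^6 g/d = 1469 kg/d.
Net sludge production P_X = 0.2484 × 1469 = 364.8 kg VSS/d.
R_O = Q·(S₀ − S) − 1.42·P_X = 1469 − 1.42 × 364.8 = 950.9 kg O₂/d.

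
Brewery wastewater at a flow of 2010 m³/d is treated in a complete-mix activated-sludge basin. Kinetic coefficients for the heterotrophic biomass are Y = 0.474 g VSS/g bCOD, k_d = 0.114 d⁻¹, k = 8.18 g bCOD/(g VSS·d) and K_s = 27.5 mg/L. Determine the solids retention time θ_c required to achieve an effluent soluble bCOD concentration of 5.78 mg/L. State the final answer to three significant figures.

From 1/θ_c = Y·k·S/(K_s + S) − k_d: Y·k·S/(K_s+S) = 0.474 × 8.18 × 5.78 / (27.5 + 5.78) = 0.6734 d⁻¹.
θ_c = 1/(μ − k_d) = 1/(0.6734 − 0.114) = 1/0.5594 = 1.788 d.

θ_c ≈ 1.79 d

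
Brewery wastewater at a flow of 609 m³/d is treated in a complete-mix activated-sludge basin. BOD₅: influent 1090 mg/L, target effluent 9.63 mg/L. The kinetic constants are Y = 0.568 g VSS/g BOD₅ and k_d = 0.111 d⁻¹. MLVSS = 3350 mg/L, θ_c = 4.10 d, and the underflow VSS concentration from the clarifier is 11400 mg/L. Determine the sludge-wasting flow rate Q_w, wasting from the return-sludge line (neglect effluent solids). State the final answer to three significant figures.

From the SRT design equation V = Y Q (S₀−S) θ_c / [X (1 + k_d θ_c)] = 0.568 × 609 × (1090 − 9.63) × 4.10 / [3350 × (1 + 0.111 × 4.10)] = 1.53×10^6 / 4875 = 314.3 m³.
Wasting from the return line (neglecting effluent solids): Q_w = V·X / (θ_c·X_r) = 314.3 × 3350 / (4.10 × 11400) = 22.53 m³/d.

Q_w ≈ 22.5 m³/d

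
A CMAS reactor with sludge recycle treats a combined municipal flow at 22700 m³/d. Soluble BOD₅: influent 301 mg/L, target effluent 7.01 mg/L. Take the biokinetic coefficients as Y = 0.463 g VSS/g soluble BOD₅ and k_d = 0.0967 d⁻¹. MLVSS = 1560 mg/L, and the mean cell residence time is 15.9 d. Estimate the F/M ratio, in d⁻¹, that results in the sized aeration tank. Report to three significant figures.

F/M ≈ 0.353 d⁻¹

Rearranging the biomass balance for a CMAS with decay, V = Y·Q·ΔS·θ_c / [X·(1+k_d θ_c)] = 0.463 × 22700 × (301 − 7.01) × 15.9 / [1560 × (1 + 0.0967 × 15.9)] = 4.91×10^7 / 3959 = 12411 m³.
F/M = applied load / biomass = Q·S₀/(V·X) = 22700 × 301 / (12411 × 1560) = 0.3529 d⁻¹.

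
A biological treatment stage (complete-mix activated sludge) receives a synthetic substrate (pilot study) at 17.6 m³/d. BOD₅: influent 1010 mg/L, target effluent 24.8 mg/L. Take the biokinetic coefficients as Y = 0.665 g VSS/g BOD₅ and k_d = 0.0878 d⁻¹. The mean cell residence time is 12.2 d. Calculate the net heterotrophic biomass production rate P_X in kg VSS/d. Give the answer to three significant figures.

Y_obs = Y / (1 + k_d θ_c) = 0.665 / (1 + 0.0878 × 12.2) = 0.665 / 2.071 = 0.3211.
Mass of BOD₅ removed per day: Q(S₀ − S) = 17.6 × 985.2 g/m³ = 17.34 kg/d.
Net biomass production P_X = Y_obs × Q·(S₀ − S) = 0.3211 × 17.34 = 5.567 kg VSS/d.

P_X ≈ 5.57 kg VSS/d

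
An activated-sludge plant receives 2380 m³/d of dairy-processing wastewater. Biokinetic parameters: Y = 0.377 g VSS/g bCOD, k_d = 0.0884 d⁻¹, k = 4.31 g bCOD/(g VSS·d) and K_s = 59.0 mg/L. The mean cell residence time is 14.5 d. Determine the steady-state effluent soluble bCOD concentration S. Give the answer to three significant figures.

Effluent substrate depends only on kinetics and SRT: S = K_s(1 + k_d θ_c) / [θ_c(Yk − k_d) − 1] = 59.0 × (1 + 0.0884 × 14.5) / [14.5 × (0.377 × 4.31 − 0.0884) − 1] = 134.6 / 21.28 = 6.327 mg/L.

S ≈ 6.33 mg/L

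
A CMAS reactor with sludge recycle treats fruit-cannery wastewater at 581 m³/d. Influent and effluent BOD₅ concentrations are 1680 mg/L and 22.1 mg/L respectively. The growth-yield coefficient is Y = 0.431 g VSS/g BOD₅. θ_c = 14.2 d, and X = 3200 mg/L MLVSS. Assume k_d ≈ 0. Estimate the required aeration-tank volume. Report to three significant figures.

V ≈ 1840 m³

V·X = Y·Q·ΔS·θ_c gives V = 0.431 × 581 × (1680 − 22.1) × 14.2 / 3200 = 1842 m³.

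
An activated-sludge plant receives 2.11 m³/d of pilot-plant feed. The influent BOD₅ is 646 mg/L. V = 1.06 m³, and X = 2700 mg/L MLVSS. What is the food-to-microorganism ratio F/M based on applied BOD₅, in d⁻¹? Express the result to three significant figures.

F/M = applied load / biomass = Q·S₀/(V·X) = 2.11 × 646 / (1.060 × 2700) = 0.4763 d⁻¹.

F/M ≈ 0.476 d⁻¹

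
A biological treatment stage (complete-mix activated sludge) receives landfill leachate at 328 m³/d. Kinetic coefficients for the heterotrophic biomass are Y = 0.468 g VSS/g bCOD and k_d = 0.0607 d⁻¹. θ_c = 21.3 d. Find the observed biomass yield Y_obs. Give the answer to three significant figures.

Observed yield with endogenous decay: Y_obs = Y / (1 + k_d·θ_c) = 0.468 / (1 + 0.0607 × 21.3) = 0.468 / 2.293 = 0.2041 g VSS/g bCOD.

Y_obs ≈ 0.204 g VSS/g bCOD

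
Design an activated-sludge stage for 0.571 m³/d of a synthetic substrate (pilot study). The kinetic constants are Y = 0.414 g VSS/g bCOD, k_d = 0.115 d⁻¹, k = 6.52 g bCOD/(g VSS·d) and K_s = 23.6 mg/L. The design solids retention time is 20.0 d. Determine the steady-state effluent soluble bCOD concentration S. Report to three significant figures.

S ≈ 1.54 mg/L

For a completely mixed reactor with recycle the Lawrence–McCarty relation gives S = K_s·(1 + k_d·θ_c) / [θ_c·(Y·k − k_d) − 1] = 23.6 × (1 + 0.115 × 20.0) / [20.0 × (0.414 × 6.52 − 0.115) − 1] = 77.88 / 50.69 = 1.537 mg/L.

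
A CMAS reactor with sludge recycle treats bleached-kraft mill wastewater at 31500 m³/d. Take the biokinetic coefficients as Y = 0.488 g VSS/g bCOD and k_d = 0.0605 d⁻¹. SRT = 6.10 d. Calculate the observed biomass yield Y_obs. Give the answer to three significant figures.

Y_obs ≈ 0.356 g VSS/g bCOD

Y_obs = Y / (1 + k_d θ_c) = 0.488 / (1 + 0.0605 × 6.10) = 0.488 / 1.369 = 0.3565.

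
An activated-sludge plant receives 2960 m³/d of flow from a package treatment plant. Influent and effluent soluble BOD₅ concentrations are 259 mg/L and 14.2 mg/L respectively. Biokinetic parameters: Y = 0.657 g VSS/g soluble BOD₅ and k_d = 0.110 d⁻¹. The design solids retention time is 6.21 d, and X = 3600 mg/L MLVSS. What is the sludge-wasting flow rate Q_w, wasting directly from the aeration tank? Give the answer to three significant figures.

Steady-state biomass mass balance: V·X·(1 + k_d·θ_c) = Y·Q·(S₀ − S)·θ_c, so V = 0.657 × 2960 × (259 − 14.2) × 6.21 / [3600 × (1 + 0.110 × 6.21)] = 2.96×10^6 / 6059 = 487.9 m³.
Wasting from the aeration tank: Q_w = V / θ_c = 487.9 / 6.21 = 78.57 m³/d.

Q_w ≈ 78.6 m³/d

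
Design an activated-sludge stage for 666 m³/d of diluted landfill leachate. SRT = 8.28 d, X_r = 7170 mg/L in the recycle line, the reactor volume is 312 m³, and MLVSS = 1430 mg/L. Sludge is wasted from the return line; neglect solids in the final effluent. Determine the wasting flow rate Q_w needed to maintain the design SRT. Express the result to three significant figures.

Q_w ≈ 7.52 m³/d

θ_c = V·X/(Q_w·X_r) when wasting from the recycle, so Q_w = V·X/(θ_c·X_r) = 312.0 × 1430 / (8.28 × 7170) = 7.515 m³/d.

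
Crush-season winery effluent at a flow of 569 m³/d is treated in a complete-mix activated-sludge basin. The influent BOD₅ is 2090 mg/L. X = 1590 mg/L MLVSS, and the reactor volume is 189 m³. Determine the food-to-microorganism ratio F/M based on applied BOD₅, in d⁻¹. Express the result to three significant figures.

F/M = applied load / biomass = Q·S₀/(V·X) = 569 × 2090 / (189.0 × 1590) = 3.957 d⁻¹.

F/M ≈ 3.96 d⁻¹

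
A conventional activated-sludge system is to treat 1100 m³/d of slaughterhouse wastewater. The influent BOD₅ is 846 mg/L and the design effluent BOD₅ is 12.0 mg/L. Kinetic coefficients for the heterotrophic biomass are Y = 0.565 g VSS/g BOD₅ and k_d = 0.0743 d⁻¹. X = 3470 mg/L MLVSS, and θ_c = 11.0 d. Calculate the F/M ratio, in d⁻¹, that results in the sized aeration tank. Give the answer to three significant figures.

F/M ≈ 0.297 d⁻¹

Steady-state biomass mass balance: V·X·(1 + k_d·θ_c) = Y·Q·(S₀ − S)·θ_c, so V = 0.565 × 1100 × (846 − 12.0) × 11.0 / [3470 × (1 + 0.0743 × 11.0)] = 5.7×10^6 / 6306 = 904.2 m³.
Food-to-microorganism ratio F/M = Q S₀ / (V X) = 1100 × 846 / (904.2 × 3470) = 0.2966 d⁻¹.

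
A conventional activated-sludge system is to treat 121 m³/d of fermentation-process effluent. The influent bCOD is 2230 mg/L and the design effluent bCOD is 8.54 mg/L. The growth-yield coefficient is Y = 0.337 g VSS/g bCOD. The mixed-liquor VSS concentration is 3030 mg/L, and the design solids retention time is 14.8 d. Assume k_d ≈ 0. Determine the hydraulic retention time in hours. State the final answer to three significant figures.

τ ≈ 87.8 h

V·X = Y·Q·ΔS·θ_c gives V = 0.337 × 121 × (2230 − 8.54) × 14.8 / 3030 = 442.5 m³.
τ = V/Q = 442.5/121 = 3.657 d, or 87.76 h.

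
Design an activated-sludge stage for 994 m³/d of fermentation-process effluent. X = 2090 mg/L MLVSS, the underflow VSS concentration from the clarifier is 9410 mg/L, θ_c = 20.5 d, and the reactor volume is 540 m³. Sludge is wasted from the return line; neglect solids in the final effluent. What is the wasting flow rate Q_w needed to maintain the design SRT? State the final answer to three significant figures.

Q_w ≈ 5.85 m³/d

θ_c = V·X/(Q_w·X_r) when wasting from the recycle, so Q_w = V·X/(θ_c·X_r) = 540.0 × 2090 / (20.5 × 9410) = 5.851 m³/d.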